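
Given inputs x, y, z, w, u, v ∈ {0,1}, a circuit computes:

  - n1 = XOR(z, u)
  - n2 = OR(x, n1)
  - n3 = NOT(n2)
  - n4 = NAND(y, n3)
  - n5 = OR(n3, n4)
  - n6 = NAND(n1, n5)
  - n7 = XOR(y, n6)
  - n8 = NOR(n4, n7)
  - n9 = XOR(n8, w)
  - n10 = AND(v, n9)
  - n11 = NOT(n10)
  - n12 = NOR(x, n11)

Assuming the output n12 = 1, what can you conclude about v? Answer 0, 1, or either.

1

n12 = NOR(x, n11) must be 1, so both x = 0 and n11 = 0.
Every assignment with n12 = 1 has v = 1; there are 8 such assignment(s).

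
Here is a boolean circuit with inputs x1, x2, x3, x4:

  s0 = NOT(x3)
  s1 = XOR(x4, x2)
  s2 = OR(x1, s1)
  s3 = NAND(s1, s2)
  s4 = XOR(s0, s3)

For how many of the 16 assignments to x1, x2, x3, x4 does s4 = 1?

8

s4 = XOR(s0, s3) must be 1, so s0 and s3 differ.
Enumerating the 16 input combinations, 8 give s4 = 1 and 8 give s4 = 0.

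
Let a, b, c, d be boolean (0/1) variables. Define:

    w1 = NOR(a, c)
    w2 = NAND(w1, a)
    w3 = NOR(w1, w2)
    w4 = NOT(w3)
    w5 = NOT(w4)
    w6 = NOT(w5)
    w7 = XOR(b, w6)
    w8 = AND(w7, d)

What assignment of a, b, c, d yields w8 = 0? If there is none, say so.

Check with a=0, b=1, c=0, d=1:
w1 = NOR(a, c) = NOR(0, 0) = 1
w2 = NAND(w1, a) = NAND(1, 0) = 1
w3 = NOR(w1, w2) = NOR(1, 1) = 0
w4 = NOT(w3) = NOT 0 = 1
w5 = NOT(w4) = NOT 1 = 0
w6 = NOT(w5) = NOT 0 = 1
w7 = XOR(b, w6) = XOR(1, 1) = 0
w8 = AND(w7, d) = AND(0, 1) = 0
So w8 = 0 as required.

a=0, b=1, c=0, d=1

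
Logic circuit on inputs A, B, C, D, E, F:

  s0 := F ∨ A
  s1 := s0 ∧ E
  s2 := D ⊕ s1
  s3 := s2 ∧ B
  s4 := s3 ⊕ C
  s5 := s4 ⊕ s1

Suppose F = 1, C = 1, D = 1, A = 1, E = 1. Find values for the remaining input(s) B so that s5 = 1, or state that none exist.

With F = 1, C = 1, D = 1, A = 1, E = 1 fixed, none of the 2 settings of B give s5 = 1.
For example, with B=1:
s0 = F ∨ A = 1 ∨ 1 = 1
s1 = s0 ∧ E = 1 ∧ 1 = 1
s2 = D ⊕ s1 = 1 ⊕ 1 = 0
s3 = s2 ∧ B = 0 ∧ 1 = 0
s4 = s3 ⊕ C = 0 ⊕ 1 = 1
s5 = s4 ⊕ s1 = 1 ⊕ 1 = 0
giving s5 = 0 ≠ 1.

no solution exists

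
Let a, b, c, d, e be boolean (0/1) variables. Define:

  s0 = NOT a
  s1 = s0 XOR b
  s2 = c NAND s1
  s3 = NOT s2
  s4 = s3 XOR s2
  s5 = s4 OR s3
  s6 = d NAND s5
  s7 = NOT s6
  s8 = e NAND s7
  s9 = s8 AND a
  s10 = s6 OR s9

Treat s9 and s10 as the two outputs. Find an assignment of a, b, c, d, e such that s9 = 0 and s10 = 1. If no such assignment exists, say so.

Check with a=0, b=0, c=0, d=0, e=1:
s0 = NOT a = NOT 0 = 1
s1 = s0 XOR b = 1 XOR 0 = 1
s2 = c NAND s1 = 0 NAND 1 = 1
s3 = NOT s2 = NOT 1 = 0
s4 = s3 XOR s2 = 0 XOR 1 = 1
s5 = s4 OR s3 = 1 OR 0 = 1
s6 = d NAND s5 = 0 NAND 1 = 1
s7 = NOT s6 = NOT 1 = 0
s8 = e NAND s7 = 1 NAND 0 = 1
s9 = s8 AND a = 1 AND 0 = 0
s10 = s6 OR s9 = 1 OR 0 = 1
So s9 = 0 and s10 = 1.

a=0, b=0, c=0, d=0, e=1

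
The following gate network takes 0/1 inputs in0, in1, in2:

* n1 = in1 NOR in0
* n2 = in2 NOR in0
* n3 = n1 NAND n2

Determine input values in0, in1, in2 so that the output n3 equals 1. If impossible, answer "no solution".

in0=0, in1=0, in2=1

Check with in0=0, in1=0, in2=1:
n1 = in1 NOR in0 = 0 NOR 0 = 1
n2 = in2 NOR in0 = 1 NOR 0 = 0
n3 = n1 NAND n2 = 1 NAND 0 = 1
So n3 = 1 as required.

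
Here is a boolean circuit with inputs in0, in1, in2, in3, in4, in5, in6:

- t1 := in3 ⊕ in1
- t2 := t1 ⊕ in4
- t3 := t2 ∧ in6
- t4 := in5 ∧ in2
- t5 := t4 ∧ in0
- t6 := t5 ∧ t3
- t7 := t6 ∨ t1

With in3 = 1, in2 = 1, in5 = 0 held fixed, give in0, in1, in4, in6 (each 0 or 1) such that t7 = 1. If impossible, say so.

in0=1, in1=0, in4=0, in6=1

Check with in3 = 1, in2 = 1, in5 = 0 and in0=1, in1=0, in4=0, in6=1:
t1 = in3 ⊕ in1 = 1 ⊕ 0 = 1
t2 = t1 ⊕ in4 = 1 ⊕ 0 = 1
t3 = t2 ∧ in6 = 1 ∧ 1 = 1
t4 = in5 ∧ in2 = 0 ∧ 1 = 0
t5 = t4 ∧ in0 = 0 ∧ 1 = 0
t6 = t5 ∧ t3 = 0 ∧ 1 = 0
t7 = t6 ∨ t1 = 0 ∨ 1 = 1
So t7 = 1.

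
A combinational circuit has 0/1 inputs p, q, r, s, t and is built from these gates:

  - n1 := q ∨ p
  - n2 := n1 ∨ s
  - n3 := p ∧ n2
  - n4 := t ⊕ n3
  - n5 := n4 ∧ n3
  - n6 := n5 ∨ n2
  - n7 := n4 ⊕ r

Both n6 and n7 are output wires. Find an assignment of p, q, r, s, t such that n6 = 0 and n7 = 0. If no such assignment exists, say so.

p=0, q=0, r=0, s=0, t=0

Check with p=0, q=0, r=0, s=0, t=0:
n1 = q ∨ p = 0 ∨ 0 = 0
n2 = n1 ∨ s = 0 ∨ 0 = 0
n3 = p ∧ n2 = 0 ∧ 0 = 0
n4 = t ⊕ n3 = 0 ⊕ 0 = 0
n5 = n4 ∧ n3 = 0 ∧ 0 = 0
n6 = n5 ∨ n2 = 0 ∨ 0 = 0
n7 = n4 ⊕ r = 0 ⊕ 0 = 0
So n6 = 0 and n7 = 0.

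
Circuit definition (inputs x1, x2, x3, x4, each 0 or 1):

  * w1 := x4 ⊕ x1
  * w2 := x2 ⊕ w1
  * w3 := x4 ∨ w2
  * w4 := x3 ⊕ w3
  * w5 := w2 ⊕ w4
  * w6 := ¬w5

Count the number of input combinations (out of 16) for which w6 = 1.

8

w6 = ¬w5 must be 1, so w5 = 0.
w5 = w2 ⊕ w4 must be 0, so w2 and w4 are equal.
Enumerating the 16 input combinations, 8 give w6 = 1 and 8 give w6 = 0.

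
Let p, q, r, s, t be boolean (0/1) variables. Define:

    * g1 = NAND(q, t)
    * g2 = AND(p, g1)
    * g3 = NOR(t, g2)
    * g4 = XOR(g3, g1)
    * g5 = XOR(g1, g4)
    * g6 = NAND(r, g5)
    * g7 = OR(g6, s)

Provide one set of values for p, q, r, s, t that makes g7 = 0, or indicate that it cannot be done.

Check with p=0, q=1, r=1, s=0, t=0:
g1 = NAND(q, t) = NAND(1, 0) = 1
g2 = AND(p, g1) = AND(0, 1) = 0
g3 = NOR(t, g2) = NOR(0, 0) = 1
g4 = XOR(g3, g1) = XOR(1, 1) = 0
g5 = XOR(g1, g4) = XOR(1, 0) = 1
g6 = NAND(r, g5) = NAND(1, 1) = 0
g7 = OR(g6, s) = OR(0, 0) = 0
So g7 = 0 as required.

p=0, q=1, r=1, s=0, t=0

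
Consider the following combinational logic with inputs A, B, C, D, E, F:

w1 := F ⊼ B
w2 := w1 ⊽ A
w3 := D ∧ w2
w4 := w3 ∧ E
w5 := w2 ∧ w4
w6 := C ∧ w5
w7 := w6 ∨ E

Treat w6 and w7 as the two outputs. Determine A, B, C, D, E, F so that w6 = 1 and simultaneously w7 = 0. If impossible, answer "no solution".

no solution exists

Across all 64 input combinations, none give both w6 = 1 and w7 = 0.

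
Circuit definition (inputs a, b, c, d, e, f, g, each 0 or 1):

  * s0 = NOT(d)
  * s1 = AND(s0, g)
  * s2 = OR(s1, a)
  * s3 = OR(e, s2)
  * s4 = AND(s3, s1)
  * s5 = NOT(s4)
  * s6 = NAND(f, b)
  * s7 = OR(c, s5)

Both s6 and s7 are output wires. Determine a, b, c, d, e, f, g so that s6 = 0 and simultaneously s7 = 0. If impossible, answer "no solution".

Check with a=1, b=1, c=0, d=0, e=1, f=1, g=1:
s0 = NOT(d) = NOT 0 = 1
s1 = AND(s0, g) = AND(1, 1) = 1
s2 = OR(s1, a) = OR(1, 1) = 1
s3 = OR(e, s2) = OR(1, 1) = 1
s4 = AND(s3, s1) = AND(1, 1) = 1
s5 = NOT(s4) = NOT 1 = 0
s6 = NAND(f, b) = NAND(1, 1) = 0
s7 = OR(c, s5) = OR(0, 0) = 0
So s6 = 0 and s7 = 0.

a=1, b=1, c=0, d=0, e=1, f=1, g=1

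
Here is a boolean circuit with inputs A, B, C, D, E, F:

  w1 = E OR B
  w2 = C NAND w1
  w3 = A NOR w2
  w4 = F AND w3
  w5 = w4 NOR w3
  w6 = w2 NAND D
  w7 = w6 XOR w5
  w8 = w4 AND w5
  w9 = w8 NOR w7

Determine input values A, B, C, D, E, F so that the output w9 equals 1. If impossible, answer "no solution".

A=0 B=0 C=0 D=0 E=1 F=0

w9 = w8 NOR w7 must be 1, so both w8 = 0 and w7 = 0.
Check with A=0 B=0 C=0 D=0 E=1 F=0:
w1 = E OR B = 1 OR 0 = 1
w2 = C NAND w1 = 0 NAND 1 = 1
w3 = A NOR w2 = 0 NOR 1 = 0
w4 = F AND w3 = 0 AND 0 = 0
w5 = w4 NOR w3 = 0 NOR 0 = 1
w6 = w2 NAND D = 1 NAND 0 = 1
w7 = w6 XOR w5 = 1 XOR 1 = 0
w8 = w4 AND w5 = 0 AND 1 = 0
w9 = w8 NOR w7 = 0 NOR 0 = 1
So w9 = 1 as required.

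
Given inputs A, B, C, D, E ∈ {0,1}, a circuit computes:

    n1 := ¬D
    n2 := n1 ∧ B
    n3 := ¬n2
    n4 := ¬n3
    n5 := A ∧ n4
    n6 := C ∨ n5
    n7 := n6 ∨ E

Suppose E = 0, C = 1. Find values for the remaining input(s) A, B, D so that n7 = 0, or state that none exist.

With E = 0, C = 1 fixed, none of the 8 settings of A, B, D give n7 = 0.
For example, with A=1, B=0, D=0:
n1 = ¬D = ¬0 = 1
n2 = n1 ∧ B = 1 ∧ 0 = 0
n3 = ¬n2 = ¬0 = 1
n4 = ¬n3 = ¬1 = 0
n5 = A ∧ n4 = 1 ∧ 0 = 0
n6 = C ∨ n5 = 1 ∨ 0 = 1
n7 = n6 ∨ E = 1 ∨ 0 = 1
giving n7 = 1 ≠ 0.

no solution exists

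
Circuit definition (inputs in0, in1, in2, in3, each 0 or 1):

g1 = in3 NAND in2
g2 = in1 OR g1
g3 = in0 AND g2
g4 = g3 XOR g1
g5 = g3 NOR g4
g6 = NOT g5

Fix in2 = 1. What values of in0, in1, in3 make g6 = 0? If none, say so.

in0=0, in1=1, in3=1

g6 = NOT g5 must be 0, so g5 = 1.
Check with in2 = 1 and in0=0, in1=1, in3=1:
g1 = in3 NAND in2 = 1 NAND 1 = 0
g2 = in1 OR g1 = 1 OR 0 = 1
g3 = in0 AND g2 = 0 AND 1 = 0
g4 = g3 XOR g1 = 0 XOR 0 = 0
g5 = g3 NOR g4 = 0 NOR 0 = 1
g6 = NOT g5 = NOT 1 = 0
So g6 = 0.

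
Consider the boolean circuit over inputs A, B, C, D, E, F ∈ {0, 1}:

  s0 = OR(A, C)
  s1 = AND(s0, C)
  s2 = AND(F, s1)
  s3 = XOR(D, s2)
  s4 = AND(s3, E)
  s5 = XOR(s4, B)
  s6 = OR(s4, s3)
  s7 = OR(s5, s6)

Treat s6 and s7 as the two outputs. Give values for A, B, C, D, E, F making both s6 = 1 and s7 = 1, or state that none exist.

Check with A=1, B=1, C=0, D=1, E=0, F=1:
s0 = OR(A, C) = OR(1, 0) = 1
s1 = AND(s0, C) = AND(1, 0) = 0
s2 = AND(F, s1) = AND(1, 0) = 0
s3 = XOR(D, s2) = XOR(1, 0) = 1
s4 = AND(s3, E) = AND(1, 0) = 0
s5 = XOR(s4, B) = XOR(0, 1) = 1
s6 = OR(s4, s3) = OR(0, 1) = 1
s7 = OR(s5, s6) = OR(1, 1) = 1
So s6 = 1 and s7 = 1.

A=1, B=1, C=0, D=1, E=0, F=1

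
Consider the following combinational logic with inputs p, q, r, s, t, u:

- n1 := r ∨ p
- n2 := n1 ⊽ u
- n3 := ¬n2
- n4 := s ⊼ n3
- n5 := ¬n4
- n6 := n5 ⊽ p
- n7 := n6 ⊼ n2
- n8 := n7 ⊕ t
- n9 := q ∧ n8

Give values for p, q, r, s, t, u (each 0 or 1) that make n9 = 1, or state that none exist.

Check with p=1, q=1, r=1, s=1, t=0, u=0:
n1 = r ∨ p = 1 ∨ 1 = 1
n2 = n1 ⊽ u = 1 ⊽ 0 = 0
n3 = ¬n2 = ¬0 = 1
n4 = s ⊼ n3 = 1 ⊼ 1 = 0
n5 = ¬n4 = ¬0 = 1
n6 = n5 ⊽ p = 1 ⊽ 1 = 0
n7 = n6 ⊼ n2 = 0 ⊼ 0 = 1
n8 = n7 ⊕ t = 1 ⊕ 0 = 1
n9 = q ∧ n8 = 1 ∧ 1 = 1
So n9 = 1 as required.

p=1, q=1, r=1, s=1, t=0, u=0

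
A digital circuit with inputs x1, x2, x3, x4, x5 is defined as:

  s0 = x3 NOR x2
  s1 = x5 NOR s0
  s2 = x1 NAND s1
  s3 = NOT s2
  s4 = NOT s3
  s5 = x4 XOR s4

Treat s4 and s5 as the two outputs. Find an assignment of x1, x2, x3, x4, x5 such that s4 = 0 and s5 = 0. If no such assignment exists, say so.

x1=1 x2=1 x3=1 x4=0 x5=0

Check with x1=1 x2=1 x3=1 x4=0 x5=0:
s0 = x3 NOR x2 = 1 NOR 1 = 0
s1 = x5 NOR s0 = 0 NOR 0 = 1
s2 = x1 NAND s1 = 1 NAND 1 = 0
s3 = NOT s2 = NOT 0 = 1
s4 = NOT s3 = NOT 1 = 0
s5 = x4 XOR s4 = 0 XOR 0 = 0
So s4 = 0 and s5 = 0.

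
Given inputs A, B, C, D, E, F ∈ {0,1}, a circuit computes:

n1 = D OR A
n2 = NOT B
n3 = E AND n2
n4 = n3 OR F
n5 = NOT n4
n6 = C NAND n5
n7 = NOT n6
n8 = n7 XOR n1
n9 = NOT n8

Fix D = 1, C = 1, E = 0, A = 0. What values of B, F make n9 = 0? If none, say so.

n9 = NOT n8 must be 0, so n8 = 1.
n8 = n7 XOR n1 must be 1, so n7 and n1 differ.
Check with D = 1, C = 1, E = 0, A = 0 and B=1, F=1:
n1 = D OR A = 1 OR 0 = 1
n2 = NOT B = NOT 1 = 0
n3 = E AND n2 = 0 AND 0 = 0
n4 = n3 OR F = 0 OR 1 = 1
n5 = NOT n4 = NOT 1 = 0
n6 = C NAND n5 = 1 NAND 0 = 1
n7 = NOT n6 = NOT 1 = 0
n8 = n7 XOR n1 = 0 XOR 1 = 1
n9 = NOT n8 = NOT 1 = 0
So n9 = 0.

B=1, F=1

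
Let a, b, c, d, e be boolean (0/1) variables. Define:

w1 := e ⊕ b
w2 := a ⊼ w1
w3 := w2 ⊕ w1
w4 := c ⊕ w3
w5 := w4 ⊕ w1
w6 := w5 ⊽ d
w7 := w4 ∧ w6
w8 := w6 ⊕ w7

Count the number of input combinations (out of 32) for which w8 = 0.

28

w8 = w6 ⊕ w7 must be 0, so w6 and w7 are equal.
Enumerating the 32 input combinations, 28 give w8 = 0 and 4 give w8 = 1.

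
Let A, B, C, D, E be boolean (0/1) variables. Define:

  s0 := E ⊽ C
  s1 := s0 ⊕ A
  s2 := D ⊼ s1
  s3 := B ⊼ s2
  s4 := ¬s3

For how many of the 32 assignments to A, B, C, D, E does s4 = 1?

12

s4 = ¬s3 must be 1, so s3 = 0.
s3 = B ⊼ s2 must be 0, so both B = 1 and s2 = 1.
Enumerating the 32 input combinations, 12 give s4 = 1 and 20 give s4 = 0.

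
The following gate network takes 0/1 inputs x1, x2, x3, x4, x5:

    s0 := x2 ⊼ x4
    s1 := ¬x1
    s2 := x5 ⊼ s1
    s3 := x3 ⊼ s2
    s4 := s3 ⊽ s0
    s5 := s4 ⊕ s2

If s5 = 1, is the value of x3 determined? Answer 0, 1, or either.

Both values of x3 occur among assignments with s5 = 1:
  x3=0: x1=0, x2=0, x3=0, x4=0, x5=0
  x3=1: x1=0, x2=0, x3=1, x4=0, x5=0

either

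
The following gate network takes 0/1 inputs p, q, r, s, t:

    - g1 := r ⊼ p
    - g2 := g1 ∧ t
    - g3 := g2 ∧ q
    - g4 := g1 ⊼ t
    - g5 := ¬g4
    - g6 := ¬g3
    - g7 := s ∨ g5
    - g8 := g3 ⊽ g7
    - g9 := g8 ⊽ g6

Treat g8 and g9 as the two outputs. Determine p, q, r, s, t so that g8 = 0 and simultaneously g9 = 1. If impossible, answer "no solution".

Check with p=0, q=1, r=0, s=0, t=1:
g1 = r ⊼ p = 0 ⊼ 0 = 1
g2 = g1 ∧ t = 1 ∧ 1 = 1
g3 = g2 ∧ q = 1 ∧ 1 = 1
g4 = g1 ⊼ t = 1 ⊼ 1 = 0
g5 = ¬g4 = ¬0 = 1
g6 = ¬g3 = ¬1 = 0
g7 = s ∨ g5 = 0 ∨ 1 = 1
g8 = g3 ⊽ g7 = 1 ⊽ 1 = 0
g9 = g8 ⊽ g6 = 0 ⊽ 0 = 1
So g8 = 0 and g9 = 1.

p=0, q=1, r=0, s=0, t=1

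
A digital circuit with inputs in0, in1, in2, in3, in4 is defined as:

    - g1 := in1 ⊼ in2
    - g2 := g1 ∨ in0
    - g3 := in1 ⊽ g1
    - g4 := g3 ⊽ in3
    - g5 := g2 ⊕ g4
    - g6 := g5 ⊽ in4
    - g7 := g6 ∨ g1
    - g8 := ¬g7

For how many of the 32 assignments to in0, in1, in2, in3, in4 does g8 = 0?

g8 = ¬g7 must be 0, so g7 = 1.
Enumerating the 32 input combinations, 26 give g8 = 0 and 6 give g8 = 1.

26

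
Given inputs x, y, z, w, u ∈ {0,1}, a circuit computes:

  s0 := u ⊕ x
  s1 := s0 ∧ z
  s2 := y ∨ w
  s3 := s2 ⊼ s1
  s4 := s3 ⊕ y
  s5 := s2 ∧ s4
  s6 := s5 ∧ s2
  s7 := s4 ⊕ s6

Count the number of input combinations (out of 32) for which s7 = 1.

s7 = s4 ⊕ s6 must be 1, so s4 and s6 differ.
Enumerating the 32 input combinations, 8 give s7 = 1 and 24 give s7 = 0.

8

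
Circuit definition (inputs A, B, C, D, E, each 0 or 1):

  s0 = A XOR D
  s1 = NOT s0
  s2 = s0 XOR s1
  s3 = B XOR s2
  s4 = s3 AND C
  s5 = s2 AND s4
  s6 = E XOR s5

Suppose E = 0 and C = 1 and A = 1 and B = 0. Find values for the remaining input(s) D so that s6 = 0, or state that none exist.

no solution exists

With E = 0 and C = 1 and A = 1 and B = 0 fixed, none of the 2 settings of D give s6 = 0.
For example, with D=1:
s0 = A XOR D = 1 XOR 1 = 0
s1 = NOT s0 = NOT 0 = 1
s2 = s0 XOR s1 = 0 XOR 1 = 1
s3 = B XOR s2 = 0 XOR 1 = 1
s4 = s3 AND C = 1 AND 1 = 1
s5 = s2 AND s4 = 1 AND 1 = 1
s6 = E XOR s5 = 0 XOR 1 = 1
giving s6 = 1 ≠ 0.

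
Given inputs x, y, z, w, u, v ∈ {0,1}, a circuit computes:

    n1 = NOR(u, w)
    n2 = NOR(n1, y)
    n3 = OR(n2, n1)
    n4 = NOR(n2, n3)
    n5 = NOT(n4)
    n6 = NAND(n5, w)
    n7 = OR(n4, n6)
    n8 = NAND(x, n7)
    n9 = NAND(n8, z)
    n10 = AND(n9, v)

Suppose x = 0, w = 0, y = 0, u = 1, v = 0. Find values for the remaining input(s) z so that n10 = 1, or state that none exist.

With x = 0, w = 0, y = 0, u = 1, v = 0 fixed, none of the 2 settings of z give n10 = 1.
For example, with z=0:
n1 = NOR(u, w) = NOR(1, 0) = 0
n2 = NOR(n1, y) = NOR(0, 0) = 1
n3 = OR(n2, n1) = OR(1, 0) = 1
n4 = NOR(n2, n3) = NOR(1, 1) = 0
n5 = NOT(n4) = NOT 0 = 1
n6 = NAND(n5, w) = NAND(1, 0) = 1
n7 = OR(n4, n6) = OR(0, 1) = 1
n8 = NAND(x, n7) = NAND(0, 1) = 1
n9 = NAND(n8, z) = NAND(1, 0) = 1
n10 = AND(n9, v) = AND(1, 0) = 0
giving n10 = 0 ≠ 1.

no solution exists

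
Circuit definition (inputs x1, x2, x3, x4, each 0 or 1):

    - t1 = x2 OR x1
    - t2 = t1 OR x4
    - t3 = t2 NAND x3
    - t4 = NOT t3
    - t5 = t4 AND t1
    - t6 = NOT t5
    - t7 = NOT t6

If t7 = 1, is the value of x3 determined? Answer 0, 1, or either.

1

t7 = NOT t6 must be 1, so t6 = 0.
Every assignment with t7 = 1 has x3 = 1; there are 6 such assignment(s).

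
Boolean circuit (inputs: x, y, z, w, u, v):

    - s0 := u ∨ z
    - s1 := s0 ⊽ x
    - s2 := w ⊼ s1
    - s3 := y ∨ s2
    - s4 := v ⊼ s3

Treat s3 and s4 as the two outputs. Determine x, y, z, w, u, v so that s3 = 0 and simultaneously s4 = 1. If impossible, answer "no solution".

x=0, y=0, z=0, w=1, u=0, v=0

Check with x=0, y=0, z=0, w=1, u=0, v=0:
s0 = u ∨ z = 0 ∨ 0 = 0
s1 = s0 ⊽ x = 0 ⊽ 0 = 1
s2 = w ⊼ s1 = 1 ⊼ 1 = 0
s3 = y ∨ s2 = 0 ∨ 0 = 0
s4 = v ⊼ s3 = 0 ⊼ 0 = 1
So s3 = 0 and s4 = 1.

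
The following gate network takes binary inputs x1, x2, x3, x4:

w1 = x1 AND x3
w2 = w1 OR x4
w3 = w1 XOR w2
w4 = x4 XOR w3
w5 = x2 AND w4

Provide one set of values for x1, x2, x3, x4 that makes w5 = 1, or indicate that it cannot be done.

w5 = x2 AND w4 must be 1, so both x2 = 1 and w4 = 1.
w4 = x4 XOR w3 must be 1, so x4 and w3 differ.
Check with x1=1, x2=1, x3=1, x4=1:
w1 = x1 AND x3 = 1 AND 1 = 1
w2 = w1 OR x4 = 1 OR 1 = 1
w3 = w1 XOR w2 = 1 XOR 1 = 0
w4 = x4 XOR w3 = 1 XOR 0 = 1
w5 = x2 AND w4 = 1 AND 1 = 1
So w5 = 1 as required.

x1=1, x2=1, x3=1, x4=1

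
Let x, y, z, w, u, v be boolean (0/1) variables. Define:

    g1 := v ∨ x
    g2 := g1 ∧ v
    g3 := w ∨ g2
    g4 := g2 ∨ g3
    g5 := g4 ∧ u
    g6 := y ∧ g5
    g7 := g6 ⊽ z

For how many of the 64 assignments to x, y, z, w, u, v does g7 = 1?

26

g7 = g6 ⊽ z must be 1, so both g6 = 0 and z = 0.
Enumerating the 64 input combinations, 26 give g7 = 1 and 38 give g7 = 0.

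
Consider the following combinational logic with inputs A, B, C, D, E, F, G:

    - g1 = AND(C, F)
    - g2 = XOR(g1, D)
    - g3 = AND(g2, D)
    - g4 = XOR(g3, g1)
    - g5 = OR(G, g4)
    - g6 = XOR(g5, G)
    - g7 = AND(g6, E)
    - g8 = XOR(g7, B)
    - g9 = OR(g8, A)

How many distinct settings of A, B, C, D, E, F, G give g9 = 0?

g9 = OR(g8, A) must be 0, so both g8 = 0 and A = 0.
g8 = XOR(g7, B) must be 0, so g7 and B are equal.
Enumerating the 128 input combinations, 32 give g9 = 0 and 96 give g9 = 1.

32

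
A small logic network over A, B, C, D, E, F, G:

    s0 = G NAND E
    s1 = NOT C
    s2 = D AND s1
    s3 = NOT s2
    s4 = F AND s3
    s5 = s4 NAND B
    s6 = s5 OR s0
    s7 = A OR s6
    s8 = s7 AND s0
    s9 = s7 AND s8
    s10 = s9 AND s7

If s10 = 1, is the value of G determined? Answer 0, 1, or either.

Both values of G occur among assignments with s10 = 1:
  G=0: A=0, B=0, C=0, D=0, E=0, F=0, G=0
  G=1: A=0, B=0, C=0, D=0, E=0, F=0, G=1

either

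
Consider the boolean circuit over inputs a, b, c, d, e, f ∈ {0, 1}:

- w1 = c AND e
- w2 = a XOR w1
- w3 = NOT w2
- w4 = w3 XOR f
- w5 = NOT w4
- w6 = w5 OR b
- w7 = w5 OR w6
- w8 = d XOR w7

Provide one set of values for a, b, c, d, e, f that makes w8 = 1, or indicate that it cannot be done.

a=1, b=1, c=1, d=0, e=1, f=1

w8 = d XOR w7 must be 1, so d and w7 differ.
Check with a=1, b=1, c=1, d=0, e=1, f=1:
w1 = c AND e = 1 AND 1 = 1
w2 = a XOR w1 = 1 XOR 1 = 0
w3 = NOT w2 = NOT 0 = 1
w4 = w3 XOR f = 1 XOR 1 = 0
w5 = NOT w4 = NOT 0 = 1
w6 = w5 OR b = 1 OR 1 = 1
w7 = w5 OR w6 = 1 OR 1 = 1
w8 = d XOR w7 = 0 XOR 1 = 1
So w8 = 1 as required.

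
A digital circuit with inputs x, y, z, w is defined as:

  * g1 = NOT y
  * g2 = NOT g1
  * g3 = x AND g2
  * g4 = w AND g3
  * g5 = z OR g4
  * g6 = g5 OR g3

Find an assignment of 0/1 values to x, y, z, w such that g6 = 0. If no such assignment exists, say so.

x=0, y=0, z=0, w=0

g6 = g5 OR g3 must be 0, so both g5 = 0 and g3 = 0.
Check with x=0, y=0, z=0, w=0:
g1 = NOT y = NOT 0 = 1
g2 = NOT g1 = NOT 1 = 0
g3 = x AND g2 = 0 AND 0 = 0
g4 = w AND g3 = 0 AND 0 = 0
g5 = z OR g4 = 0 OR 0 = 0
g6 = g5 OR g3 = 0 OR 0 = 0
So g6 = 0 as required.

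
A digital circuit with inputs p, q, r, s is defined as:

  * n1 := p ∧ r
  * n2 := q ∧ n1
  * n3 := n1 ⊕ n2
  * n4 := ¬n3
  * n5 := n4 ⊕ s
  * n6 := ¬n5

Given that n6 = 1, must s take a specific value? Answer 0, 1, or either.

Both values of s occur among assignments with n6 = 1:
  s=0: p=1, q=0, r=1, s=0
  s=1: p=0, q=0, r=0, s=1

either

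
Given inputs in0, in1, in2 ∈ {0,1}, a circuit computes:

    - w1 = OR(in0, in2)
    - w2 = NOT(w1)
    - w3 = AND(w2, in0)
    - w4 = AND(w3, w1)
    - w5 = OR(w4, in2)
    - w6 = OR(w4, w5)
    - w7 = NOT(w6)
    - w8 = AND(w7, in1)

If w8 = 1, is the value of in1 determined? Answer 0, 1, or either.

w8 = AND(w7, in1) must be 1, so both w7 = 1 and in1 = 1.
w7 = NOT(w6) must be 1, so w6 = 0.
Every assignment with w8 = 1 has in1 = 1; there are 2 such assignment(s).
  in0=0, in1=1, in2=0
  in0=1, in1=1, in2=0

1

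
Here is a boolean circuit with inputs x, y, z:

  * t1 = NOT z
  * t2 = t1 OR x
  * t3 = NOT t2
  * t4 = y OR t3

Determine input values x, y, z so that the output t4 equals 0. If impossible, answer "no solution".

t4 = y OR t3 must be 0, so both y = 0 and t3 = 0.
t3 = NOT t2 must be 0, so t2 = 1.
t2 = t1 OR x must be 1, so at least one of t1, x is 1.
Check with x=1 y=0 z=1:
t1 = NOT z = NOT 1 = 0
t2 = t1 OR x = 0 OR 1 = 1
t3 = NOT t2 = NOT 1 = 0
t4 = y OR t3 = 0 OR 0 = 0
So t4 = 0 as required.

x=1 y=0 z=1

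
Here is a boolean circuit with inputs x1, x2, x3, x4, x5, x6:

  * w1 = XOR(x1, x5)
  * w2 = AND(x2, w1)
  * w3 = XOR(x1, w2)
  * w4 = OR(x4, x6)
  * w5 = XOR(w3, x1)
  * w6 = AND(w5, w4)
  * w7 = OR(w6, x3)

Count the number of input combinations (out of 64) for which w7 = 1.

38

w7 = OR(w6, x3) must be 1, so at least one of w6, x3 is 1.
Enumerating the 64 input combinations, 38 give w7 = 1 and 26 give w7 = 0.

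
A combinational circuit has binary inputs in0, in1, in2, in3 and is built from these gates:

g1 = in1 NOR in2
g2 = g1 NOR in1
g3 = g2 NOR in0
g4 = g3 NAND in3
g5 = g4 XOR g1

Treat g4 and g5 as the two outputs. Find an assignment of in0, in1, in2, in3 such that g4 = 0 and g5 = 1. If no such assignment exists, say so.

in0=0 in1=0 in2=0 in3=1

Check with in0=0 in1=0 in2=0 in3=1:
g1 = in1 NOR in2 = 0 NOR 0 = 1
g2 = g1 NOR in1 = 1 NOR 0 = 0
g3 = g2 NOR in0 = 0 NOR 0 = 1
g4 = g3 NAND in3 = 1 NAND 1 = 0
g5 = g4 XOR g1 = 0 XOR 1 = 1
So g4 = 0 and g5 = 1.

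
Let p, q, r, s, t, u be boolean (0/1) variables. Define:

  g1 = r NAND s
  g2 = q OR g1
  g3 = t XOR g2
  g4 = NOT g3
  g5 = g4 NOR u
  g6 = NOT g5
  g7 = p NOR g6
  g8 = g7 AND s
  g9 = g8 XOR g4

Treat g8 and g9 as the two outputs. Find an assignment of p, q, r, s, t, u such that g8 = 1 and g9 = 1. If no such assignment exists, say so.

p=0 q=1 r=0 s=1 t=0 u=0

Check with p=0 q=1 r=0 s=1 t=0 u=0:
g1 = r NAND s = 0 NAND 1 = 1
g2 = q OR g1 = 1 OR 1 = 1
g3 = t XOR g2 = 0 XOR 1 = 1
g4 = NOT g3 = NOT 1 = 0
g5 = g4 NOR u = 0 NOR 0 = 1
g6 = NOT g5 = NOT 1 = 0
g7 = p NOR g6 = 0 NOR 0 = 1
g8 = g7 AND s = 1 AND 1 = 1
g9 = g8 XOR g4 = 1 XOR 0 = 1
So g8 = 1 and g9 = 1.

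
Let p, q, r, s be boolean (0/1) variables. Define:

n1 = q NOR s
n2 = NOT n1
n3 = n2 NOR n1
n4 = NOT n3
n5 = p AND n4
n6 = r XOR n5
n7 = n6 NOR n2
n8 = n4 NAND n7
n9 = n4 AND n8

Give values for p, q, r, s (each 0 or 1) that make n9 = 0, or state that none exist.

p=1, q=0, r=1, s=0

n9 = n4 AND n8 must be 0, so at least one of n4, n8 is 0.
Check with p=1, q=0, r=1, s=0:
n1 = q NOR s = 0 NOR 0 = 1
n2 = NOT n1 = NOT 1 = 0
n3 = n2 NOR n1 = 0 NOR 1 = 0
n4 = NOT n3 = NOT 0 = 1
n5 = p AND n4 = 1 AND 1 = 1
n6 = r XOR n5 = 1 XOR 1 = 0
n7 = n6 NOR n2 = 0 NOR 0 = 1
n8 = n4 NAND n7 = 1 NAND 1 = 0
n9 = n4 AND n8 = 1 AND 0 = 0
So n9 = 0 as required.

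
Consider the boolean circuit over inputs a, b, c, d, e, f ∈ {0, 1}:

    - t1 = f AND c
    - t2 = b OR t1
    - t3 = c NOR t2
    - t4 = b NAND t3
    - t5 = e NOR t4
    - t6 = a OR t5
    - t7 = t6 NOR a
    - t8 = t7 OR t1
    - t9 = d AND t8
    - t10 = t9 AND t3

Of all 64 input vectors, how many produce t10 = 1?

4

t10 = t9 AND t3 must be 1, so both t9 = 1 and t3 = 1.
Enumerating the 64 input combinations, 4 give t10 = 1 and 60 give t10 = 0.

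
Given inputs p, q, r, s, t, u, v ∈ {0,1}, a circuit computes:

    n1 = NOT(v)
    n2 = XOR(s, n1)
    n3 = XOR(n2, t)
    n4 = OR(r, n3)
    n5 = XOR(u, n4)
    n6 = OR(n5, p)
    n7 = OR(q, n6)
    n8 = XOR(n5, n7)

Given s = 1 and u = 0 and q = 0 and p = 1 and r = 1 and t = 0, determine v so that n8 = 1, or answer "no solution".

no solution exists

With s = 1 and u = 0 and q = 0 and p = 1 and r = 1 and t = 0 fixed, none of the 2 settings of v give n8 = 1.
For example, with v=1:
n1 = NOT(v) = NOT 1 = 0
n2 = XOR(s, n1) = XOR(1, 0) = 1
n3 = XOR(n2, t) = XOR(1, 0) = 1
n4 = OR(r, n3) = OR(1, 1) = 1
n5 = XOR(u, n4) = XOR(0, 1) = 1
n6 = OR(n5, p) = OR(1, 1) = 1
n7 = OR(q, n6) = OR(0, 1) = 1
n8 = XOR(n5, n7) = XOR(1, 1) = 0
giving n8 = 0 ≠ 1.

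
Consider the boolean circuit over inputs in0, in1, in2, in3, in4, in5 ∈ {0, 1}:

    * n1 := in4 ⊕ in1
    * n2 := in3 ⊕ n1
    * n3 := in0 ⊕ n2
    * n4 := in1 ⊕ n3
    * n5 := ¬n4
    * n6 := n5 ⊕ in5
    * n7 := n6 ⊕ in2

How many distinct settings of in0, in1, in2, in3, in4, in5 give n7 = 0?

32

n7 = n6 ⊕ in2 must be 0, so n6 and in2 are equal.
Enumerating the 64 input combinations, 32 give n7 = 0 and 32 give n7 = 1.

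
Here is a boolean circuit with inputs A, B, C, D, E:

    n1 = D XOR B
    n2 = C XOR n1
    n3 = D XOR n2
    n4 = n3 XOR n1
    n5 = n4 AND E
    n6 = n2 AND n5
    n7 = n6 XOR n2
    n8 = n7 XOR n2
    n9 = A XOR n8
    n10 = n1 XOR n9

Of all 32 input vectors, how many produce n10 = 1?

n10 = n1 XOR n9 must be 1, so n1 and n9 differ.
Enumerating the 32 input combinations, 16 give n10 = 1 and 16 give n10 = 0.

16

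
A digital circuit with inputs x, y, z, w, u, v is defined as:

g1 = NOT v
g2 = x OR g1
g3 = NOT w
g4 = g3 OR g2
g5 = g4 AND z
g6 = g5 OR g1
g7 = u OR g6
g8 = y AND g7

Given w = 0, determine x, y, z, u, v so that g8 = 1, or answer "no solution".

g8 = y AND g7 must be 1, so both y = 1 and g7 = 1.
g7 = u OR g6 must be 1, so at least one of u, g6 is 1.
Check with w = 0 and x=1, y=1, z=1, u=0, v=0:
g1 = NOT v = NOT 0 = 1
g2 = x OR g1 = 1 OR 1 = 1
g3 = NOT w = NOT 0 = 1
g4 = g3 OR g2 = 1 OR 1 = 1
g5 = g4 AND z = 1 AND 1 = 1
g6 = g5 OR g1 = 1 OR 1 = 1
g7 = u OR g6 = 0 OR 1 = 1
g8 = y AND g7 = 1 AND 1 = 1
So g8 = 1.

x=1 y=1 z=1 u=0 v=0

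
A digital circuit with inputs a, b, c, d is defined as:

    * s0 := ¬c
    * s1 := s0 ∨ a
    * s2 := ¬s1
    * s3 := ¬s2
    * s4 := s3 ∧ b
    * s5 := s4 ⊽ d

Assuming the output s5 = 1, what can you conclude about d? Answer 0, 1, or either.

s5 = s4 ⊽ d must be 1, so both s4 = 0 and d = 0.
s4 = s3 ∧ b must be 0, so at least one of s3, b is 0.
Every assignment with s5 = 1 has d = 0; there are 5 such assignment(s).

0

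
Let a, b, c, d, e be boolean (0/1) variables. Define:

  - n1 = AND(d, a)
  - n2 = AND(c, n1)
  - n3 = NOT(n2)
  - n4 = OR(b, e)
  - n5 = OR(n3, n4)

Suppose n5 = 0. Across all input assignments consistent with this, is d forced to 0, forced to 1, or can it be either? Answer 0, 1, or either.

n5 = OR(n3, n4) must be 0, so both n3 = 0 and n4 = 0.
Every assignment with n5 = 0 has d = 1; there are 1 such assignment(s).
  a=1, b=0, c=1, d=1, e=0

1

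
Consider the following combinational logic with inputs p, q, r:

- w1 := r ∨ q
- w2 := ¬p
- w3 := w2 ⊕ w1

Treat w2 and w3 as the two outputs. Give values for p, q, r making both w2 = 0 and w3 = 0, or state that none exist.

p=1 q=0 r=0

Check with p=1 q=0 r=0:
w1 = r ∨ q = 0 ∨ 0 = 0
w2 = ¬p = ¬1 = 0
w3 = w2 ⊕ w1 = 0 ⊕ 0 = 0
So w2 = 0 and w3 = 0.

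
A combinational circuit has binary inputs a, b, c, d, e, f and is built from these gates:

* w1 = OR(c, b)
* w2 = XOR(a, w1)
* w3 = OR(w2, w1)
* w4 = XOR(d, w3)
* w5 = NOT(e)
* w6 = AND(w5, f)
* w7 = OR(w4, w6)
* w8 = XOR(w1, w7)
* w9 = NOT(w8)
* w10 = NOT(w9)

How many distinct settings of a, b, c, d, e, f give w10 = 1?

w10 = NOT(w9) must be 1, so w9 = 0.
w9 = NOT(w8) must be 0, so w8 = 1.
w8 = XOR(w1, w7) must be 1, so w1 and w7 differ.
Enumerating the 64 input combinations, 28 give w10 = 1 and 36 give w10 = 0.

28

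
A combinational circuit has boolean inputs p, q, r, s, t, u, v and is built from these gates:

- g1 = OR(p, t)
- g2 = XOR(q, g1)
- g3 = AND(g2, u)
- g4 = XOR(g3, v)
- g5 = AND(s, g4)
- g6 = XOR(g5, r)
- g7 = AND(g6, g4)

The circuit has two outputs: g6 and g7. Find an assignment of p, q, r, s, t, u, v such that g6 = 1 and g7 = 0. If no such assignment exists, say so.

p=0, q=1, r=1, s=1, t=1, u=1, v=0

Check with p=0, q=1, r=1, s=1, t=1, u=1, v=0:
g1 = OR(p, t) = OR(0, 1) = 1
g2 = XOR(q, g1) = XOR(1, 1) = 0
g3 = AND(g2, u) = AND(0, 1) = 0
g4 = XOR(g3, v) = XOR(0, 0) = 0
g5 = AND(s, g4) = AND(1, 0) = 0
g6 = XOR(g5, r) = XOR(0, 1) = 1
g7 = AND(g6, g4) = AND(1, 0) = 0
So g6 = 1 and g7 = 0.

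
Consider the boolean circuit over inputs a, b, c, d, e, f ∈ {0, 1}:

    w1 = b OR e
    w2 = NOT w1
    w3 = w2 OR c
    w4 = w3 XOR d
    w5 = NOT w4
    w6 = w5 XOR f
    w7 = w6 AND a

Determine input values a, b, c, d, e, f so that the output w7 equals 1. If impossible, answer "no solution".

a=1 b=0 c=1 d=1 e=1 f=0

Check with a=1 b=0 c=1 d=1 e=1 f=0:
w1 = b OR e = 0 OR 1 = 1
w2 = NOT w1 = NOT 1 = 0
w3 = w2 OR c = 0 OR 1 = 1
w4 = w3 XOR d = 1 XOR 1 = 0
w5 = NOT w4 = NOT 0 = 1
w6 = w5 XOR f = 1 XOR 0 = 1
w7 = w6 AND a = 1 AND 1 = 1
So w7 = 1 as required.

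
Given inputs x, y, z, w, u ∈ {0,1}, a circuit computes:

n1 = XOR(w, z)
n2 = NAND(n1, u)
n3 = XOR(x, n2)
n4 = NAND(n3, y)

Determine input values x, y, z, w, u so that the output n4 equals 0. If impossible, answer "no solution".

x=0, y=1, z=0, w=1, u=0

n4 = NAND(n3, y) must be 0, so both n3 = 1 and y = 1.
Check with x=0, y=1, z=0, w=1, u=0:
n1 = XOR(w, z) = XOR(1, 0) = 1
n2 = NAND(n1, u) = NAND(1, 0) = 1
n3 = XOR(x, n2) = XOR(0, 1) = 1
n4 = NAND(n3, y) = NAND(1, 1) = 0
So n4 = 0 as required.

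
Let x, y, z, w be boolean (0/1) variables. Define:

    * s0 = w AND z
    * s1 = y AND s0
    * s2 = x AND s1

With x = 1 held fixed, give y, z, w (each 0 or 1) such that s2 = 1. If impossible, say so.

Check with x = 1 and y=1, z=1, w=1:
s0 = w AND z = 1 AND 1 = 1
s1 = y AND s0 = 1 AND 1 = 1
s2 = x AND s1 = 1 AND 1 = 1
So s2 = 1.

y=1 z=1 w=1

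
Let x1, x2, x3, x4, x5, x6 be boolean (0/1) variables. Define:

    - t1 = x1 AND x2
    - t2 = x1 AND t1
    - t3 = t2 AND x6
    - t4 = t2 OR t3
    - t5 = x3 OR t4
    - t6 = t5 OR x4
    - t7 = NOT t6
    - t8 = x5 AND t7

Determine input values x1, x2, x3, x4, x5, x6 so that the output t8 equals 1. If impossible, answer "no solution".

x1=1 x2=0 x3=0 x4=0 x5=1 x6=0

t8 = x5 AND t7 must be 1, so both x5 = 1 and t7 = 1.
Check with x1=1 x2=0 x3=0 x4=0 x5=1 x6=0:
t1 = x1 AND x2 = 1 AND 0 = 0
t2 = x1 AND t1 = 1 AND 0 = 0
t3 = t2 AND x6 = 0 AND 0 = 0
t4 = t2 OR t3 = 0 OR 0 = 0
t5 = x3 OR t4 = 0 OR 0 = 0
t6 = t5 OR x4 = 0 OR 0 = 0
t7 = NOT t6 = NOT 0 = 1
t8 = x5 AND t7 = 1 AND 1 = 1
So t8 = 1 as required.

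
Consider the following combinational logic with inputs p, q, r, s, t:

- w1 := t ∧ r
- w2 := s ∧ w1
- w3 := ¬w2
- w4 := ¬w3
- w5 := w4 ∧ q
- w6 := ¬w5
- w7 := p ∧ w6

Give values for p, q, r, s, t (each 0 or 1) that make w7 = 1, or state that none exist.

p=1, q=1, r=0, s=1, t=0

Check with p=1, q=1, r=0, s=1, t=0:
w1 = t ∧ r = 0 ∧ 0 = 0
w2 = s ∧ w1 = 1 ∧ 0 = 0
w3 = ¬w2 = ¬0 = 1
w4 = ¬w3 = ¬1 = 0
w5 = w4 ∧ q = 0 ∧ 1 = 0
w6 = ¬w5 = ¬0 = 1
w7 = p ∧ w6 = 1 ∧ 1 = 1
So w7 = 1 as required.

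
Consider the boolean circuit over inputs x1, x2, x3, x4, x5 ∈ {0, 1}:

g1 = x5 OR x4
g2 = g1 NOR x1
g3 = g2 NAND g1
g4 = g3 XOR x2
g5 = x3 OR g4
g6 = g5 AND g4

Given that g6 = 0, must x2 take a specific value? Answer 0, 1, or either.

g6 = g5 AND g4 must be 0, so at least one of g5, g4 is 0.
Every assignment with g6 = 0 has x2 = 1; there are 16 such assignment(s).

1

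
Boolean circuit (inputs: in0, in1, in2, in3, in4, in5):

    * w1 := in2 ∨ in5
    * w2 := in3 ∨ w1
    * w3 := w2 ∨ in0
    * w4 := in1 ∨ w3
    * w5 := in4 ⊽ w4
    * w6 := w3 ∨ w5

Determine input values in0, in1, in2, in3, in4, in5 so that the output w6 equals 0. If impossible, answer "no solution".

in0=0, in1=0, in2=0, in3=0, in4=1, in5=0

w6 = w3 ∨ w5 must be 0, so both w3 = 0 and w5 = 0.
w3 = w2 ∨ in0 must be 0, so both w2 = 0 and in0 = 0.
w5 = in4 ⊽ w4 must be 0, so at least one of in4, w4 is 1.
Check with in0=0, in1=0, in2=0, in3=0, in4=1, in5=0:
w1 = in2 ∨ in5 = 0 ∨ 0 = 0
w2 = in3 ∨ w1 = 0 ∨ 0 = 0
w3 = w2 ∨ in0 = 0 ∨ 0 = 0
w4 = in1 ∨ w3 = 0 ∨ 0 = 0
w5 = in4 ⊽ w4 = 1 ⊽ 0 = 0
w6 = w3 ∨ w5 = 0 ∨ 0 = 0
So w6 = 0 as required.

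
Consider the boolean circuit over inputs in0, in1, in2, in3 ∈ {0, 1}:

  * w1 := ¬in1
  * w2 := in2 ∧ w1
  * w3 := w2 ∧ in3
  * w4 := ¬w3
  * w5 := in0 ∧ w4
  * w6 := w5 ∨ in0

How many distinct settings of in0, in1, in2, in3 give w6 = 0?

w6 = w5 ∨ in0 must be 0, so both w5 = 0 and in0 = 0.
w5 = in0 ∧ w4 must be 0, so at least one of in0, w4 is 0.
Enumerating the 16 input combinations, 8 give w6 = 0 and 8 give w6 = 1.

8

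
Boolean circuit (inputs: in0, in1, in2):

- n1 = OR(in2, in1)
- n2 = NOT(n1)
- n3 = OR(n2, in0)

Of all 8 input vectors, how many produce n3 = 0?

3

n3 = OR(n2, in0) must be 0, so both n2 = 0 and in0 = 0.
n2 = NOT(n1) must be 0, so n1 = 1.
n1 = OR(in2, in1) must be 1, so at least one of in2, in1 is 1.
Enumerating the 8 input combinations, 3 give n3 = 0 and 5 give n3 = 1.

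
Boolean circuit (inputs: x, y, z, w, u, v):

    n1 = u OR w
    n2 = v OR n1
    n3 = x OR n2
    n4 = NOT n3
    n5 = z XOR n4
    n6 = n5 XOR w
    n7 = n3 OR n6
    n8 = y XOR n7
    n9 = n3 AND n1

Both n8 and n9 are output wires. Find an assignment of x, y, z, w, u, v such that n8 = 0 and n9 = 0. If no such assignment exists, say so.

Check with x=1 y=1 z=0 w=0 u=0 v=0:
n1 = u OR w = 0 OR 0 = 0
n2 = v OR n1 = 0 OR 0 = 0
n3 = x OR n2 = 1 OR 0 = 1
n4 = NOT n3 = NOT 1 = 0
n5 = z XOR n4 = 0 XOR 0 = 0
n6 = n5 XOR w = 0 XOR 0 = 0
n7 = n3 OR n6 = 1 OR 0 = 1
n8 = y XOR n7 = 1 XOR 1 = 0
n9 = n3 AND n1 = 1 AND 0 = 0
So n8 = 0 and n9 = 0.

x=1 y=1 z=0 w=0 u=0 v=0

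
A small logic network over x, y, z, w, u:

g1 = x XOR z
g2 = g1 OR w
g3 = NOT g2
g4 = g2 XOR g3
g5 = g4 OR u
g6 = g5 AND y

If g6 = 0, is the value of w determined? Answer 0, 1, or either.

Both values of w occur among assignments with g6 = 0:
  w=0: x=0, y=0, z=0, w=0, u=0
  w=1: x=0, y=0, z=0, w=1, u=0

either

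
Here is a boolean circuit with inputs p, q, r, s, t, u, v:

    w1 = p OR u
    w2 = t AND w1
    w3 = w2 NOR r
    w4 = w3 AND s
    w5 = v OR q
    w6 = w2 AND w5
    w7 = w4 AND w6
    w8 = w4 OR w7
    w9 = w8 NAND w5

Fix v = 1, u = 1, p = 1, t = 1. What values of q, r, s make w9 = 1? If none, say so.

q=1 r=0 s=1

w9 = w8 NAND w5 must be 1, so at least one of w8, w5 is 0.
Check with v = 1, u = 1, p = 1, t = 1 and q=1, r=0, s=1:
w1 = p OR u = 1 OR 1 = 1
w2 = t AND w1 = 1 AND 1 = 1
w3 = w2 NOR r = 1 NOR 0 = 0
w4 = w3 AND s = 0 AND 1 = 0
w5 = v OR q = 1 OR 1 = 1
w6 = w2 AND w5 = 1 AND 1 = 1
w7 = w4 AND w6 = 0 AND 1 = 0
w8 = w4 OR w7 = 0 OR 0 = 0
w9 = w8 NAND w5 = 0 NAND 1 = 1
So w9 = 1.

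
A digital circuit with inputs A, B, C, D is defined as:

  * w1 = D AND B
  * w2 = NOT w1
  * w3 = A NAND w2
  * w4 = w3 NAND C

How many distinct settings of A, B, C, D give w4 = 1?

w4 = w3 NAND C must be 1, so at least one of w3, C is 0.
Enumerating the 16 input combinations, 11 give w4 = 1 and 5 give w4 = 0.

11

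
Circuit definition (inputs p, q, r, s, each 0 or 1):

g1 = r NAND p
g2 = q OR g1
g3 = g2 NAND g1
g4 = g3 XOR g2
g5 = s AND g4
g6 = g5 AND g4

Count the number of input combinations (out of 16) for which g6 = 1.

g6 = g5 AND g4 must be 1, so both g5 = 1 and g4 = 1.
g5 = s AND g4 must be 1, so both s = 1 and g4 = 1.
g4 = g3 XOR g2 must be 1, so g3 and g2 differ.
Enumerating the 16 input combinations, 7 give g6 = 1 and 9 give g6 = 0.

7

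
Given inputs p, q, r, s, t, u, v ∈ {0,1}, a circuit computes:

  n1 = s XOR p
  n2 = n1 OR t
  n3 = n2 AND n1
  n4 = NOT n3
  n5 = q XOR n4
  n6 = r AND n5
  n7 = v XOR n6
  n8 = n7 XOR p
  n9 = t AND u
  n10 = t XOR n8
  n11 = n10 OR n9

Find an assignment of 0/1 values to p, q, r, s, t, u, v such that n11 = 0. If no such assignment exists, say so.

Check with p=1 q=0 r=0 s=1 t=0 u=0 v=1:
n1 = s XOR p = 1 XOR 1 = 0
n2 = n1 OR t = 0 OR 0 = 0
n3 = n2 AND n1 = 0 AND 0 = 0
n4 = NOT n3 = NOT 0 = 1
n5 = q XOR n4 = 0 XOR 1 = 1
n6 = r AND n5 = 0 AND 1 = 0
n7 = v XOR n6 = 1 XOR 0 = 1
n8 = n7 XOR p = 1 XOR 1 = 0
n9 = t AND u = 0 AND 0 = 0
n10 = t XOR n8 = 0 XOR 0 = 0
n11 = n10 OR n9 = 0 OR 0 = 0
So n11 = 0 as required.

p=1 q=0 r=0 s=1 t=0 u=0 v=1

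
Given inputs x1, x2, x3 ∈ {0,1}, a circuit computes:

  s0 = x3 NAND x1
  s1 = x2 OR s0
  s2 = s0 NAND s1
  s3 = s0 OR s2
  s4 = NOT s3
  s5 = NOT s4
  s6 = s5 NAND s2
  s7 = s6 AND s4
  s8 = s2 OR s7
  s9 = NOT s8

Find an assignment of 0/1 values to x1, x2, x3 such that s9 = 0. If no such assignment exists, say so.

x1=1, x2=0, x3=1

s9 = NOT s8 must be 0, so s8 = 1.
s8 = s2 OR s7 must be 1, so at least one of s2, s7 is 1.
Check with x1=1, x2=0, x3=1:
s0 = x3 NAND x1 = 1 NAND 1 = 0
s1 = x2 OR s0 = 0 OR 0 = 0
s2 = s0 NAND s1 = 0 NAND 0 = 1
s3 = s0 OR s2 = 0 OR 1 = 1
s4 = NOT s3 = NOT 1 = 0
s5 = NOT s4 = NOT 0 = 1
s6 = s5 NAND s2 = 1 NAND 1 = 0
s7 = s6 AND s4 = 0 AND 0 = 0
s8 = s2 OR s7 = 1 OR 0 = 1
s9 = NOT s8 = NOT 1 = 0
So s9 = 0 as required.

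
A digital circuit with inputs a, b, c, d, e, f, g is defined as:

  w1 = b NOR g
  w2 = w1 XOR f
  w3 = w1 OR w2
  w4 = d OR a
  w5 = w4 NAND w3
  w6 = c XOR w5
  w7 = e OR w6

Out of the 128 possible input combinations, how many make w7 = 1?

w7 = e OR w6 must be 1, so at least one of e, w6 is 1.
Enumerating the 128 input combinations, 96 give w7 = 1 and 32 give w7 = 0.

96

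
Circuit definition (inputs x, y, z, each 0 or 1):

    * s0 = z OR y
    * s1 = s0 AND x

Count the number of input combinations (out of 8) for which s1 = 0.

s1 = s0 AND x must be 0, so at least one of s0, x is 0.
Satisfying assignments:
  x=0, y=0, z=0
  x=0, y=0, z=1
  x=0, y=1, z=0
  x=0, y=1, z=1
  x=1, y=0, z=0

5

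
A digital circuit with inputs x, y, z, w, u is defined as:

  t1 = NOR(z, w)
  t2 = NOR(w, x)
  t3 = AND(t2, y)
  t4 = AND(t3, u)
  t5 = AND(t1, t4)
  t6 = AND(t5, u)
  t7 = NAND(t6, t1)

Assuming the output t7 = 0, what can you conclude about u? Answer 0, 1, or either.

1

t7 = NAND(t6, t1) must be 0, so both t6 = 1 and t1 = 1.
t6 = AND(t5, u) must be 1, so both t5 = 1 and u = 1.
Every assignment with t7 = 0 has u = 1; there are 1 such assignment(s).
  x=0, y=1, z=0, w=0, u=1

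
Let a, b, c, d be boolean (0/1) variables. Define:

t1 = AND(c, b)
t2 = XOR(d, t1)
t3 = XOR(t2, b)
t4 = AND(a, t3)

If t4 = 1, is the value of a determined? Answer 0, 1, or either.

1

t4 = AND(a, t3) must be 1, so both a = 1 and t3 = 1.
Every assignment with t4 = 1 has a = 1; there are 4 such assignment(s).
  a=1, b=0, c=0, d=1
  a=1, b=0, c=1, d=1
  a=1, b=1, c=0, d=0
  a=1, b=1, c=1, d=1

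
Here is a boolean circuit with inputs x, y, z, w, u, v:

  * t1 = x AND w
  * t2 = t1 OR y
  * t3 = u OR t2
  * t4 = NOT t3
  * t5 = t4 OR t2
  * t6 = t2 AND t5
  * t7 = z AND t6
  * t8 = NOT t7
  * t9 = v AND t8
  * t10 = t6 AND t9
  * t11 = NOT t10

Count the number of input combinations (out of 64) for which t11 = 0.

t11 = NOT t10 must be 0, so t10 = 1.
t10 = t6 AND t9 must be 1, so both t6 = 1 and t9 = 1.
Enumerating the 64 input combinations, 10 give t11 = 0 and 54 give t11 = 1.

10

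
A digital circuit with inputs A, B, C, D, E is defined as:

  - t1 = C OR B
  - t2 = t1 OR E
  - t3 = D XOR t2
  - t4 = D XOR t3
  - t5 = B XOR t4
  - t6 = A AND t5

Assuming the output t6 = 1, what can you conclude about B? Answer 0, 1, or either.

t6 = A AND t5 must be 1, so both A = 1 and t5 = 1.
Every assignment with t6 = 1 has B = 0; there are 6 such assignment(s).

0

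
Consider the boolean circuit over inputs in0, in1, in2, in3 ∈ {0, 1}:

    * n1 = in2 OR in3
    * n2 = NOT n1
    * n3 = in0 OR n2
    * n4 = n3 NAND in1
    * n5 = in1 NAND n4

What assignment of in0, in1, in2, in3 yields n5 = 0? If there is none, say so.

in0=0, in1=1, in2=0, in3=1

n5 = in1 NAND n4 must be 0, so both in1 = 1 and n4 = 1.
n4 = n3 NAND in1 must be 1, so at least one of n3, in1 is 0.
Check with in0=0, in1=1, in2=0, in3=1:
n1 = in2 OR in3 = 0 OR 1 = 1
n2 = NOT n1 = NOT 1 = 0
n3 = in0 OR n2 = 0 OR 0 = 0
n4 = n3 NAND in1 = 0 NAND 1 = 1
n5 = in1 NAND n4 = 1 NAND 1 = 0
So n5 = 0 as required.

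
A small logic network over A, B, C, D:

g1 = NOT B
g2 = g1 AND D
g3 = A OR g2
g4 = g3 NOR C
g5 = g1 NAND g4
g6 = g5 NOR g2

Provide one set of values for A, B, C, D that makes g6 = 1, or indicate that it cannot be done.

A=0, B=0, C=0, D=0

g6 = g5 NOR g2 must be 1, so both g5 = 0 and g2 = 0.
g5 = g1 NAND g4 must be 0, so both g1 = 1 and g4 = 1.
g2 = g1 AND D must be 0, so at least one of g1, D is 0.
Check with A=0, B=0, C=0, D=0:
g1 = NOT B = NOT 0 = 1
g2 = g1 AND D = 1 AND 0 = 0
g3 = A OR g2 = 0 OR 0 = 0
g4 = g3 NOR C = 0 NOR 0 = 1
g5 = g1 NAND g4 = 1 NAND 1 = 0
g6 = g5 NOR g2 = 0 NOR 0 = 1
So g6 = 1 as required.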